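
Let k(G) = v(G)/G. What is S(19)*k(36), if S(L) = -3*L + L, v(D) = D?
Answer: -38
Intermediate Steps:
S(L) = -2*L
k(G) = 1 (k(G) = G/G = 1)
S(19)*k(36) = -2*19*1 = -38*1 = -38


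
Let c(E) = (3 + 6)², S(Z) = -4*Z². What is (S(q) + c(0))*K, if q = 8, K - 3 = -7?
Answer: 700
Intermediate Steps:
K = -4 (K = 3 - 7 = -4)
c(E) = 81 (c(E) = 9² = 81)
(S(q) + c(0))*K = (-4*8² + 81)*(-4) = (-4*64 + 81)*(-4) = (-256 + 81)*(-4) = -175*(-4) = 700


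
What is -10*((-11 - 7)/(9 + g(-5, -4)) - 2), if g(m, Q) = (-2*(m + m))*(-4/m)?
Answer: 136/5 ≈ 27.200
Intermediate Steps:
g(m, Q) = 16 (g(m, Q) = (-4*m)*(-4/m) = 16)
-10*((-11 - 7)/(9 + g(-5, -4)) - 2) = -10*((-11 - 7)/(9 + 16) - 2) = -10*(-18/25 - 2) = -10*(-68/25) = 136/5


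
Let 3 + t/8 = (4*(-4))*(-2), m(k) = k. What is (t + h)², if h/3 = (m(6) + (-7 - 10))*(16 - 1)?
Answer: 69169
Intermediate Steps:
t = 232 (t = -24 + 8*((4*(-4))*(-2)) = -24 + 8*(-16*(-2)) = -24 + 8*32 = -24 + 256 = 232)
h = -495 (h = 3*((6 + (-7 - 10))*(16 - 1)) = 3*((6 - 17)*15) = 3*(-11*15) = 3*(-165) = -495)
(t + h)² = (232 - 495)² = (-263)² = 69169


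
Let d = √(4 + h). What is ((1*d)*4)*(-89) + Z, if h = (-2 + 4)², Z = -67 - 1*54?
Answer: -121 - 712*√2 ≈ -1127.9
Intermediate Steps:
Z = -121 (Z = -67 - 54 = -121)
h = 4 (h = 2² = 4)
d = 2*√2 (d = √(4 + 4) = √8 = 2*√2 ≈ 2.8284)
((1*d)*4)*(-89) + Z = ((1*(2*√2))*4)*(-89) - 121 = ((2*√2)*4)*(-89) - 121 = (8*√2)*(-89) - 121 = -712*√2 - 121 = -121 - 712*√2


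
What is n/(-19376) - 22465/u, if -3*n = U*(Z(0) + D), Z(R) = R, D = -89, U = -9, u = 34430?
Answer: -42608903/66711568 ≈ -0.63870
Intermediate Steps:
n = -267 (n = -(-3)*(0 - 89) = -(-3)*(-89) = -1/3*801 = -267)
n/(-19376) - 22465/u = -267/(-19376) - 22465/34430 = -267*(-1/19376) - 22465*1/34430 = 267/19376 - 4493/6886 = -42608903/66711568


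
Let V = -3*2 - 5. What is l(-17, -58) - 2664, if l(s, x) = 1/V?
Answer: -29305/11 ≈ -2664.1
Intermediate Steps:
V = -11 (V = -6 - 5 = -11)
l(s, x) = -1/11 (l(s, x) = 1/(-11) = -1/11)
l(-17, -58) - 2664 = -1/11 - 2664 = -29305/11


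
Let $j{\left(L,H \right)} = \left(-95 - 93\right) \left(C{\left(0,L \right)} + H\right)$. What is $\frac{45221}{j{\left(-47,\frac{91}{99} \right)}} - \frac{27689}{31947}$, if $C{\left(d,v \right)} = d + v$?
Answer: $\frac{119275216429}{27399536232} \approx 4.3532$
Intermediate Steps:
$j{\left(L,H \right)} = - 188 H - 188 L$ ($j{\left(L,H \right)} = \left(-95 - 93\right) \left(\left(0 + L\right) + H\right) = - 188 \left(L + H\right) = - 188 \left(H + L\right) = - 188 H - 188 L$)
$\frac{45221}{j{\left(-47,\frac{91}{99} \right)}} - \frac{27689}{31947} = \frac{45221}{- 188 \cdot \frac{91}{99} - -8836} - \frac{27689}{31947} = \frac{45221}{- 188 \cdot 91 \cdot \frac{1}{99} + 8836} - \frac{27689}{31947} = \frac{45221}{\left(-188\right) \frac{91}{99} + 8836} - \frac{27689}{31947} = \frac{45221}{- \frac{17108}{99} + 8836} - \frac{27689}{31947} = \frac{45221}{\frac{857656}{99}} - \frac{27689}{31947} = 45221 \cdot \frac{99}{857656} - \frac{27689}{31947} = \frac{4476879}{857656} - \frac{27689}{31947} = \frac{119275216429}{27399536232}$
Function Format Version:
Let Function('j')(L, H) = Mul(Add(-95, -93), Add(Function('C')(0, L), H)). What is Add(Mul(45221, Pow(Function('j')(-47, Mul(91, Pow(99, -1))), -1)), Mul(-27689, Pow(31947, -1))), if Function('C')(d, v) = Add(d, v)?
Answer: Rational(119275216429, 27399536232) ≈ 4.3532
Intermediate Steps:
Function('j')(L, H) = Add(Mul(-188, H), Mul(-188, L)) (Function('j')(L, H) = Mul(Add(-95, -93), Add(Add(0, L), H)) = Mul(-188, Add(L, H)) = Mul(-188, Add(H, L)) = Add(Mul(-188, H), Mul(-188, L)))
Add(Mul(45221, Pow(Function('j')(-47, Mul(91, Pow(99, -1))), -1)), Mul(-27689, Pow(31947, -1))) = Add(Mul(45221, Pow(Add(Mul(-188, Mul(91, Pow(99, -1))), Mul(-188, -47)), -1)), Mul(-27689, Pow(31947, -1))) = Add(Mul(45221, Pow(Add(Mul(-188, Mul(91, Rational(1, 99))), 8836), -1)), Mul(-27689, Rational(1, 31947))) = Add(Mul(45221, Pow(Add(Mul(-188, Rational(91, 99)), 8836), -1)), Rational(-27689, 31947)) = Add(Mul(45221, Pow(Add(Rational(-17108, 99), 8836), -1)), Rational(-27689, 31947)) = Add(Mul(45221, Pow(Rational(857656, 99), -1)), Rational(-27689, 31947)) = Add(Mul(45221, Rational(99, 857656)), Rational(-27689, 31947)) = Add(Rational(4476879, 857656), Rational(-27689, 31947)) = Rational(119275216429, 27399536232)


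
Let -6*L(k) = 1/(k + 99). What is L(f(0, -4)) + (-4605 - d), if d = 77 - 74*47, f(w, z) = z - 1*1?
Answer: -679057/564 ≈ -1204.0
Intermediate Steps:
f(w, z) = -1 + z (f(w, z) = z - 1 = -1 + z)
d = -3401 (d = 77 - 3478 = -3401)
L(k) = -1/(6*(99 + k)) (L(k) = -1/(6*(k + 99)) = -1/(6*(99 + k)))
L(f(0, -4)) + (-4605 - d) = -1/(594 + 6*(-1 - 4)) + (-4605 - 1*(-3401)) = -1/(594 + 6*(-5)) + (-4605 + 3401) = -1/(594 - 30) - 1204 = -1/564 - 1204 = -679057/564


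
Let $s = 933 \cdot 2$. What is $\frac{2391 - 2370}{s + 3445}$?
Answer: $\frac{21}{5311} \approx 0.0039541$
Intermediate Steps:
$s = 1866$
$\frac{2391 - 2370}{s + 3445} = \frac{2391 - 2370}{1866 + 3445} = \frac{21}{5311}$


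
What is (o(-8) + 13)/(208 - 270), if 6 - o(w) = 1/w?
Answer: -153/496 ≈ -0.30847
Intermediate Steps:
o(w) = 6 - 1/w
(o(-8) + 13)/(208 - 270) = ((6 - 1/(-8)) + 13)/(208 - 270) = ((6 - 1*(-⅛)) + 13)/(-62) = ((6 + ⅛) + 13)*(-1/62) = (49/8 + 13)*(-1/62) = (153/8)*(-1/62) = -153/496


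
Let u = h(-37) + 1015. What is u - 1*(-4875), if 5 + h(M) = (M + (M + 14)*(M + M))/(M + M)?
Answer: 11725/2 ≈ 5862.5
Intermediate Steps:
h(M) = -5 + (M + 2*M*(14 + M))/(2*M) (h(M) = -5 + (M + (M + 14)*(M + M))/(M + M) = -5 + (M + (14 + M)*(2*M))/((2*M)) = -5 + (M + 2*M*(14 + M))*(1/(2*M)) = -5 + (M + 2*M*(14 + M))/(2*M))
u = 1975/2 (u = (19/2 - 37) + 1015 = -55/2 + 1015 = 1975/2 ≈ 987.50)
u - 1*(-4875) = 1975/2 - 1*(-4875) = 1975/2 + 4875 = 11725/2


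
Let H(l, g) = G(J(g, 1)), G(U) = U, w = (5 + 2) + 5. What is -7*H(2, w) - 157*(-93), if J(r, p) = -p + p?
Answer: 14601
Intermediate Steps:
w = 12 (w = 7 + 5 = 12)
J(r, p) = 0
H(l, g) = 0
-7*H(2, w) - 157*(-93) = -7*0 - 157*(-93) = 0 + 14601 = 14601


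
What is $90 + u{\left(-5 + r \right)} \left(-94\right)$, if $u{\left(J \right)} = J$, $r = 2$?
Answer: $372$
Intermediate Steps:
$90 + u{\left(-5 + r \right)} \left(-94\right) = 90 + \left(-5 + 2\right) \left(-94\right) = 90 - -282 = 90 + 282 = 372$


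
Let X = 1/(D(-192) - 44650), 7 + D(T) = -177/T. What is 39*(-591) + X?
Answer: -65873788525/2857989 ≈ -23049.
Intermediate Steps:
D(T) = -7 - 177/T
X = -64/2857989 (X = 1/((-7 - 177/(-192)) - 44650) = 1/((-7 - 177*(-1/192)) - 44650) = 1/((-7 + 59/64) - 44650) = 1/(-389/64 - 44650) = 1/(-2857989/64) = -64/2857989 ≈ -2.2393e-5)
39*(-591) + X = 39*(-591) - 64/2857989 = -23049 - 64/2857989 = -65873788525/2857989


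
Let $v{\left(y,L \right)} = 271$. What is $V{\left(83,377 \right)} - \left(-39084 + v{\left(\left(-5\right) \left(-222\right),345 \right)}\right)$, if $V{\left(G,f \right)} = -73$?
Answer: $38740$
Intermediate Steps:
$V{\left(83,377 \right)} - \left(-39084 + v{\left(\left(-5\right) \left(-222\right),345 \right)}\right) = -73 - \left(-39084 + 271\right) = -73 - -38813 = -73 + 38813 = 38740$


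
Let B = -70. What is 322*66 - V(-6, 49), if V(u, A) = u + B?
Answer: 21328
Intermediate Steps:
V(u, A) = -70 + u (V(u, A) = u - 70 = -70 + u)
322*66 - V(-6, 49) = 322*66 - (-70 - 6) = 21252 - 1*(-76) = 21252 + 76 = 21328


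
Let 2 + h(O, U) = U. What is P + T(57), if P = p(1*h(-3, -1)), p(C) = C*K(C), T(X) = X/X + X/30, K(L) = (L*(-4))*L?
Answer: 1109/10 ≈ 110.90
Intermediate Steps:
h(O, U) = -2 + U
K(L) = -4*L**2 (K(L) = (-4*L)*L = -4*L**2)
T(X) = 1 + X/30 (T(X) = 1 + X*(1/30) = 1 + X/30)
p(C) = -4*C**3 (p(C) = C*(-4*C**2) = -4*C**3)
P = 108 (P = -4*(-2 - 1)**3 = -4*(1*(-3))**3 = -4*(-3)**3 = -4*(-27) = 108)
P + T(57) = 108 + (1 + (1/30)*57) = 108 + (1 + 19/10) = 108 + 29/10 = 1109/10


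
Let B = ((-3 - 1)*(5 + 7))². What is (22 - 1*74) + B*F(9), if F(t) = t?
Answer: 20684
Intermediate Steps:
B = 2304 (B = (-4*12)² = (-48)² = 2304)
(22 - 1*74) + B*F(9) = (22 - 1*74) + 2304*9 = (22 - 74) + 20736 = -52 + 20736 = 20684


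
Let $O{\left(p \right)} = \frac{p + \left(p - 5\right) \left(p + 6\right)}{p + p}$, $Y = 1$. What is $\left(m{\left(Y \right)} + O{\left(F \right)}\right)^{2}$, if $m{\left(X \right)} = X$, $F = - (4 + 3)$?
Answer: $\frac{81}{196} \approx 0.41327$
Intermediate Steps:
$F = -7$ ($F = \left(-1\right) 7 = -7$)
$O{\left(p \right)} = \frac{p + \left(-5 + p\right) \left(6 + p\right)}{2 p}$
$\left(m{\left(Y \right)} + O{\left(F \right)}\right)^{2} = \left(1 + \left(1 + \frac{1}{2} \left(-7\right) - \frac{15}{-7}\right)\right)^{2} = \left(1 - \frac{5}{14}\right)^{2} = \left(\frac{9}{14}\right)^{2} = \frac{81}{196}$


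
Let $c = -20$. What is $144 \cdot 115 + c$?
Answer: $16540$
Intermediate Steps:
$144 \cdot 115 + c = 144 \cdot 115 - 20 = 16560 - 20 = 16540$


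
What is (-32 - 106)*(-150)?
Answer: 20700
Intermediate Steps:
(-32 - 106)*(-150) = -138*(-150) = 20700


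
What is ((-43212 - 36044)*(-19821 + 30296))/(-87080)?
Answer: 20755165/2177 ≈ 9533.8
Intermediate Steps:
((-43212 - 36044)*(-19821 + 30296))/(-87080) = -79256*10475*(-1/87080) = -830206600*(-1/87080) = 20755165/2177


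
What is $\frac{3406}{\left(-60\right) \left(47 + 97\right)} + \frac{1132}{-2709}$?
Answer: $- \frac{1055963}{1300320} \approx -0.81208$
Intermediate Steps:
$\frac{3406}{\left(-60\right) \left(47 + 97\right)} + \frac{1132}{-2709} = \frac{3406}{\left(-60\right) 144} + 1132 \left(- \frac{1}{2709}\right) = \frac{3406}{-8640} - \frac{1132}{2709} = 3406 \left(- \frac{1}{8640}\right) - \frac{1132}{2709} = - \frac{1703}{4320} - \frac{1132}{2709} = - \frac{1055963}{1300320}$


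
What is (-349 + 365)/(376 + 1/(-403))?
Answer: 6448/151527 ≈ 0.042553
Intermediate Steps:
(-349 + 365)/(376 + 1/(-403)) = 16/(376 - 1/403) = 16/(151527/403) = 16*(403/151527) = 6448/151527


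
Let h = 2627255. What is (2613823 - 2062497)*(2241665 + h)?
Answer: 2684362187920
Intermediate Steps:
(2613823 - 2062497)*(2241665 + h) = (2613823 - 2062497)*(2241665 + 2627255) = 551326*4868920 = 2684362187920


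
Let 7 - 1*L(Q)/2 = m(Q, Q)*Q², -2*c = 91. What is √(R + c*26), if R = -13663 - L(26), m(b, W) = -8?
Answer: 14*I*√131 ≈ 160.24*I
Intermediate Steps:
c = -91/2 (c = -½*91 = -91/2 ≈ -45.500)
L(Q) = 14 + 16*Q² (L(Q) = 14 - (-16)*Q² = 14 + 16*Q²)
R = -24493 (R = -13663 - (14 + 16*26²) = -13663 - (14 + 16*676) = -13663 - (14 + 10816) = -13663 - 1*10830 = -13663 - 10830 = -24493)
√(R + c*26) = √(-24493 - 91/2*26) = √(-24493 - 1183) = √(-25676) = 14*I*√131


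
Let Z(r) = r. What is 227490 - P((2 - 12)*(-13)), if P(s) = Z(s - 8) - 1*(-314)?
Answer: 227054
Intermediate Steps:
P(s) = 306 + s (P(s) = (s - 8) - 1*(-314) = (-8 + s) + 314 = 306 + s)
227490 - P((2 - 12)*(-13)) = 227490 - (306 + (2 - 12)*(-13)) = 227490 - (306 - 10*(-13)) = 227490 - (306 + 130) = 227490 - 1*436 = 227490 - 436 = 227054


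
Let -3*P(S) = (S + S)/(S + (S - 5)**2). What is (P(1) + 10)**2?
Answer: 258064/2601 ≈ 99.217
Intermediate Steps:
P(S) = -2*S/(3*(S + (-5 + S)**2)) (P(S) = -(S + S)/(3*(S + (S - 5)**2)) = -2*S/(3*(S + (-5 + S)**2)))
(P(1) + 10)**2 = (-2*1/(3*1 + 3*(-5 + 1)**2) + 10)**2 = (-2*1/(3 + 3*(-4)**2) + 10)**2 = (-2*1/(3 + 3*16) + 10)**2 = (-2*1/(3 + 48) + 10)**2 = (-2*1/51 + 10)**2 = (-2*1*1/51 + 10)**2 = (-2/51 + 10)**2 = (508/51)**2 = 258064/2601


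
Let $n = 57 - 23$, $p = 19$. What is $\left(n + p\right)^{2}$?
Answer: $2809$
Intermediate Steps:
$n = 34$ ($n = 57 - 23 = 34$)
$\left(n + p\right)^{2} = \left(34 + 19\right)^{2} = 53^{2} = 2809$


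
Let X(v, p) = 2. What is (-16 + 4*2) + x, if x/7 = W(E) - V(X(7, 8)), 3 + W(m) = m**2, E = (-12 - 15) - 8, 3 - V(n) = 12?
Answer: 8609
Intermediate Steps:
V(n) = -9 (V(n) = 3 - 1*12 = 3 - 12 = -9)
E = -35 (E = -27 - 8 = -35)
W(m) = -3 + m**2
x = 8617 (x = 7*((-3 + (-35)**2) - 1*(-9)) = 7*((-3 + 1225) + 9) = 7*(1222 + 9) = 7*1231 = 8617)
(-16 + 4*2) + x = (-16 + 4*2) + 8617 = (-16 + 8) + 8617 = -8 + 8617 = 8609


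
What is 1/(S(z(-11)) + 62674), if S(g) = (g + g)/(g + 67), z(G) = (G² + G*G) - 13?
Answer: 148/9275981 ≈ 1.5955e-5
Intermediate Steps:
z(G) = -13 + 2*G² (z(G) = (G² + G²) - 13 = 2*G² - 13 = -13 + 2*G²)
S(g) = 2*g/(67 + g) (S(g) = (2*g)/(67 + g) = 2*g/(67 + g))
1/(S(z(-11)) + 62674) = 1/(2*(-13 + 2*(-11)²)/(67 + (-13 + 2*(-11)²)) + 62674) = 1/(2*(-13 + 2*121)/(67 + (-13 + 2*121)) + 62674) = 1/(2*(-13 + 242)/(67 + (-13 + 242)) + 62674) = 1/(2*229/(67 + 229) + 62674) = 1/(2*229/296 + 62674) = 1/(2*229*(1/296) + 62674) = 1/(229/148 + 62674) = 1/(9275981/148) = 148/9275981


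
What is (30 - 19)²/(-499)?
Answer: -121/499 ≈ -0.24249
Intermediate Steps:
(30 - 19)²/(-499) = 11²*(-1/499) = 121*(-1/499) = -121/499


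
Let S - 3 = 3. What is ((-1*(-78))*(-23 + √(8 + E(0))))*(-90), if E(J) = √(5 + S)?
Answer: 161460 - 7020*√(8 + √11) ≈ 1.3784e+5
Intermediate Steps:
S = 6 (S = 3 + 3 = 6)
E(J) = √11 (E(J) = √(5 + 6) = √11)
((-1*(-78))*(-23 + √(8 + E(0))))*(-90) = ((-1*(-78))*(-23 + √(8 + √11)))*(-90) = (78*(-23 + √(8 + √11)))*(-90) = (-1794 + 78*√(8 + √11))*(-90) = 161460 - 7020*√(8 + √11)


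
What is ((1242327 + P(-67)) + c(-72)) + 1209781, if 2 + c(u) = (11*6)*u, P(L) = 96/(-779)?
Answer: 1906488670/779 ≈ 2.4474e+6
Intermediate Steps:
P(L) = -96/779 (P(L) = 96*(-1/779) = -96/779)
c(u) = -2 + 66*u (c(u) = -2 + (11*6)*u = -2 + 66*u)
((1242327 + P(-67)) + c(-72)) + 1209781 = ((1242327 - 96/779) + (-2 + 66*(-72))) + 1209781 = (967772637/779 + (-2 - 4752)) + 1209781 = (967772637/779 - 4754) + 1209781 = 964069271/779 + 1209781 = 1906488670/779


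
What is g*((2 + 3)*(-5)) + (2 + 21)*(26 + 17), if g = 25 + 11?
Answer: 89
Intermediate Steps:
g = 36
g*((2 + 3)*(-5)) + (2 + 21)*(26 + 17) = 36*((2 + 3)*(-5)) + (2 + 21)*(26 + 17) = 36*(5*(-5)) + 23*43 = 36*(-25) + 989 = -900 + 989 = 89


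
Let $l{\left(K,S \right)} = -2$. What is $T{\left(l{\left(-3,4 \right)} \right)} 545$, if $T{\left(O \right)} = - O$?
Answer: $1090$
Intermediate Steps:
$T{\left(l{\left(-3,4 \right)} \right)} 545 = \left(-1\right) \left(-2\right) 545 = 2 \cdot 545 = 1090$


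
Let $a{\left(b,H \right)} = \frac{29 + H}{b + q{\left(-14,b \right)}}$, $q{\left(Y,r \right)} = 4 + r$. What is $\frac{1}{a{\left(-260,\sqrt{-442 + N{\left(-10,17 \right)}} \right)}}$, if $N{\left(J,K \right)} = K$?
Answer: $- \frac{2494}{211} + \frac{430 i \sqrt{17}}{211} \approx -11.82 + 8.4025 i$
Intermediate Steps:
$a{\left(b,H \right)} = \frac{29 + H}{4 + 2 b}$ ($a{\left(b,H \right)} = \frac{29 + H}{b + \left(4 + b\right)} = \frac{29 + H}{4 + 2 b}$)
$\frac{1}{a{\left(-260,\sqrt{-442 + N{\left(-10,17 \right)}} \right)}} = \frac{1}{\frac{1}{2} \frac{1}{2 - 260} \left(29 + \sqrt{-442 + 17}\right)} = \frac{1}{\frac{1}{2} \frac{1}{-258} \left(29 + \sqrt{-425}\right)} = \frac{1}{\frac{1}{2} \left(- \frac{1}{258}\right) \left(29 + 5 i \sqrt{17}\right)} = \frac{1}{- \frac{29}{516} - \frac{5 i \sqrt{17}}{516}}$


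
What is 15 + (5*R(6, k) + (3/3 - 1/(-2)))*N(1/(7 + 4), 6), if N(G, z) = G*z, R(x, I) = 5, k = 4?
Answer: 324/11 ≈ 29.455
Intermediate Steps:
15 + (5*R(6, k) + (3/3 - 1/(-2)))*N(1/(7 + 4), 6) = 15 + (5*5 + (3/3 - 1/(-2)))*(6/(7 + 4)) = 15 + (25 + (3*(⅓) - 1*(-½)))*(6/11) = 15 + (25 + (1 + ½))*((1/11)*6) = 15 + (25 + 3/2)*(6/11) = 15 + (53/2)*(6/11) = 15 + 159/11 = 324/11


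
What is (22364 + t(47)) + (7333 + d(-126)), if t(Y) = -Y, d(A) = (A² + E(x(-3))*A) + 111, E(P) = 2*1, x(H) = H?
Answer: 45385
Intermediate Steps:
E(P) = 2
d(A) = 111 + A² + 2*A (d(A) = (A² + 2*A) + 111 = 111 + A² + 2*A)
(22364 + t(47)) + (7333 + d(-126)) = (22364 - 1*47) + (7333 + (111 + (-126)² + 2*(-126))) = (22364 - 47) + (7333 + (111 + 15876 - 252)) = 22317 + (7333 + 15735) = 22317 + 23068 = 45385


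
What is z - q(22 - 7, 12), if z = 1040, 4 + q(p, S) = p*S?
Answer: 864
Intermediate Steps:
q(p, S) = -4 + S*p (q(p, S) = -4 + p*S = -4 + S*p)
z - q(22 - 7, 12) = 1040 - (-4 + 12*(22 - 7)) = 1040 - (-4 + 12*15) = 1040 - (-4 + 180) = 1040 - 1*176 = 1040 - 176 = 864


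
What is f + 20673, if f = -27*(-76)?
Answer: 22725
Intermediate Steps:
f = 2052
f + 20673 = 2052 + 20673 = 22725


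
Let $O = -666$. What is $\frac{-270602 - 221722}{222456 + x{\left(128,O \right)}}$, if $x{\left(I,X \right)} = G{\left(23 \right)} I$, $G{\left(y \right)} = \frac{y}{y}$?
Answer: $- \frac{123081}{55646} \approx -2.2119$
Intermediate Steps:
$G{\left(y \right)} = 1$
$x{\left(I,X \right)} = I$ ($x{\left(I,X \right)} = 1 I = I$)
$\frac{-270602 - 221722}{222456 + x{\left(128,O \right)}} = \frac{-270602 - 221722}{222456 + 128} = - \frac{492324}{222584} = \left(-492324\right) \frac{1}{222584} = - \frac{123081}{55646}$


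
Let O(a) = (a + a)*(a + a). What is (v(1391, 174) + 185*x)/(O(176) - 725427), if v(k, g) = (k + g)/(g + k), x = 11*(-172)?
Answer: 350019/601523 ≈ 0.58189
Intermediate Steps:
x = -1892
O(a) = 4*a² (O(a) = (2*a)*(2*a) = 4*a²)
v(k, g) = 1 (v(k, g) = (g + k)/(g + k) = 1)
(v(1391, 174) + 185*x)/(O(176) - 725427) = (1 + 185*(-1892))/(4*176² - 725427) = (1 - 350020)/(4*30976 - 725427) = -350019/(123904 - 725427) = -350019/(-601523) = -350019*(-1/601523) = 350019/601523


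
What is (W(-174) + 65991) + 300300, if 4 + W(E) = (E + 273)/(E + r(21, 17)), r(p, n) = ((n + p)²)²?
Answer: 69426770563/189542 ≈ 3.6629e+5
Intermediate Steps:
r(p, n) = (n + p)⁴
W(E) = -4 + (273 + E)/(2085136 + E) (W(E) = -4 + (E + 273)/(E + (17 + 21)⁴) = -4 + (273 + E)/(E + 38⁴) = -4 + (273 + E)/(E + 2085136) = -4 + (273 + E)/(2085136 + E))
(W(-174) + 65991) + 300300 = ((-8340271 - 3*(-174))/(2085136 - 174) + 65991) + 300300 = ((-8340271 + 522)/2084962 + 65991) + 300300 = ((1/2084962)*(-8339749) + 65991) + 300300 = (-758159/189542 + 65991) + 300300 = 12507307963/189542 + 300300 = 69426770563/189542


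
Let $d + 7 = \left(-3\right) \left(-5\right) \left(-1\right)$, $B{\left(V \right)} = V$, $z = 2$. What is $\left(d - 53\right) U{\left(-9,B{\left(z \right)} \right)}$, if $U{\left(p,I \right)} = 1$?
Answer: $-75$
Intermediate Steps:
$d = -22$ ($d = -7 + \left(-3\right) \left(-5\right) \left(-1\right) = -7 + 15 \left(-1\right) = -7 - 15 = -22$)
$\left(d - 53\right) U{\left(-9,B{\left(z \right)} \right)} = \left(-22 - 53\right) 1 = \left(-75\right) 1 = -75$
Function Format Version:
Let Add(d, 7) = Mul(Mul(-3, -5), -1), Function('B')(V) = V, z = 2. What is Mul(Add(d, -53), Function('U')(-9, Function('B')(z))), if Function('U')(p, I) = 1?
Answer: -75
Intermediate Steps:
d = -22 (d = Add(-7, Mul(Mul(-3, -5), -1)) = Add(-7, Mul(15, -1)) = Add(-7, -15) = -22)
Mul(Add(d, -53), Function('U')(-9, Function('B')(z))) = Mul(Add(-22, -53), 1) = Mul(-75, 1) = -75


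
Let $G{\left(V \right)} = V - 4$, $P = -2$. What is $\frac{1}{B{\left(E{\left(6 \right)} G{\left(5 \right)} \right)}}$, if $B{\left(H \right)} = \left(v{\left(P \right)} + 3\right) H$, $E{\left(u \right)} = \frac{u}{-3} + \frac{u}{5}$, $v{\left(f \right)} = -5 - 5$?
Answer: $\frac{5}{28} \approx 0.17857$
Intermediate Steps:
$v{\left(f \right)} = -10$ ($v{\left(f \right)} = -5 - 5 = -10$)
$E{\left(u \right)} = - \frac{2 u}{15}$ ($E{\left(u \right)} = u \left(- \frac{1}{3}\right) + u \frac{1}{5} = - \frac{u}{3} + \frac{u}{5} = - \frac{2 u}{15}$)
$G{\left(V \right)} = -4 + V$ ($G{\left(V \right)} = V - 4 = -4 + V$)
$B{\left(H \right)} = - 7 H$ ($B{\left(H \right)} = \left(-10 + 3\right) H = - 7 H$)
$\frac{1}{B{\left(E{\left(6 \right)} G{\left(5 \right)} \right)}} = \frac{1}{\left(-7\right) \left(- \frac{2}{15}\right) 6 \left(-4 + 5\right)} = \frac{1}{\left(-7\right) \left(\left(- \frac{4}{5}\right) 1\right)} = \frac{1}{\left(-7\right) \left(- \frac{4}{5}\right)} = \frac{1}{\frac{28}{5}} = \frac{5}{28}$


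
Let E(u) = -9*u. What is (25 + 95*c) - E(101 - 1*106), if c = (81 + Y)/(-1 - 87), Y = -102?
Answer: 235/88 ≈ 2.6705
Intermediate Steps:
c = 21/88 (c = (81 - 102)/(-1 - 87) = -21/(-88) = -21*(-1/88) = 21/88 ≈ 0.23864)
(25 + 95*c) - E(101 - 1*106) = (25 + 95*(21/88)) - (-9)*(101 - 1*106) = (25 + 1995/88) - (-9)*(101 - 106) = 4195/88 - (-9)*(-5) = 4195/88 - 1*45 = 4195/88 - 45 = 235/88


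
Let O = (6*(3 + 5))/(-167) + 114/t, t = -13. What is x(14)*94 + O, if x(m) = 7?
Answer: 1408856/2171 ≈ 648.94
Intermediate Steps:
O = -19662/2171 (O = (6*(3 + 5))/(-167) + 114/(-13) = (6*8)*(-1/167) + 114*(-1/13) = 48*(-1/167) - 114/13 = -48/167 - 114/13 = -19662/2171 ≈ -9.0567)
x(14)*94 + O = 7*94 - 19662/2171 = 658 - 19662/2171 = 1408856/2171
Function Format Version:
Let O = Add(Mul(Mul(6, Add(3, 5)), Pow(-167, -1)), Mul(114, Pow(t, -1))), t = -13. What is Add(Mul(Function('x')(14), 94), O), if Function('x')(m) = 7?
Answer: Rational(1408856, 2171) ≈ 648.94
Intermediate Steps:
O = Rational(-19662, 2171) (O = Add(Mul(Mul(6, Add(3, 5)), Pow(-167, -1)), Mul(114, Pow(-13, -1))) = Add(Mul(Mul(6, 8), Rational(-1, 167)), Mul(114, Rational(-1, 13))) = Add(Mul(48, Rational(-1, 167)), Rational(-114, 13)) = Add(Rational(-48, 167), Rational(-114, 13)) = Rational(-19662, 2171) ≈ -9.0567)
Add(Mul(Function('x')(14), 94), O) = Add(Mul(7, 94), Rational(-19662, 2171)) = Add(658, Rational(-19662, 2171)) = Rational(1408856, 2171)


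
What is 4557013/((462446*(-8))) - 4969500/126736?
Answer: -1185158798473/29304278128 ≈ -40.443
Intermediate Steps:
4557013/((462446*(-8))) - 4969500/126736 = 4557013/(-3699568) - 4969500*1/126736 = 4557013*(-1/3699568) - 1242375/31684 = -4557013/3699568 - 1242375/31684 = -1185158798473/29304278128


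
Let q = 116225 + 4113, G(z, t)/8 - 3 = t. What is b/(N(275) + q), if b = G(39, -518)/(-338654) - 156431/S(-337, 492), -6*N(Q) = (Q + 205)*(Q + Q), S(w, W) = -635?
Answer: 8829766679/2736021224670 ≈ 0.0032272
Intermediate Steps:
N(Q) = -Q*(205 + Q)/3 (N(Q) = -(Q + 205)*(Q + Q)/6 = -(205 + Q)*2*Q/6 = -Q*(205 + Q)/3)
G(z, t) = 24 + 8*t
q = 120338
b = 26489300037/107522645 (b = (24 + 8*(-518))/(-338654) - 156431/(-635) = (24 - 4144)*(-1/338654) - 156431*(-1/635) = -4120*(-1/338654) + 156431/635 = 2060/169327 + 156431/635 = 26489300037/107522645 ≈ 246.36)
b/(N(275) + q) = 26489300037/(107522645*(-1/3*275*(205 + 275) + 120338)) = 26489300037/(107522645*(-1/3*275*480 + 120338)) = 26489300037/(107522645*(-44000 + 120338)) = (26489300037/107522645)/76338 = (26489300037/107522645)*(1/76338) = 8829766679/2736021224670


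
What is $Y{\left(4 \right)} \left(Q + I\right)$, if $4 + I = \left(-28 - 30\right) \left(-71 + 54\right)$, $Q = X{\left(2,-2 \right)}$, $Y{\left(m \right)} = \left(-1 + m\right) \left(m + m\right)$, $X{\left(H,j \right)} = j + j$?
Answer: $23472$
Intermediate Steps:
$X{\left(H,j \right)} = 2 j$
$Y{\left(m \right)} = 2 m \left(-1 + m\right)$ ($Y{\left(m \right)} = \left(-1 + m\right) 2 m = 2 m \left(-1 + m\right)$)
$Q = -4$ ($Q = 2 \left(-2\right) = -4$)
$I = 982$ ($I = -4 + \left(-28 - 30\right) \left(-71 + 54\right) = -4 - -986 = -4 + 986 = 982$)
$Y{\left(4 \right)} \left(Q + I\right) = 2 \cdot 4 \left(-1 + 4\right) \left(-4 + 982\right) = 2 \cdot 4 \cdot 3 \cdot 978 = 24 \cdot 978 = 23472$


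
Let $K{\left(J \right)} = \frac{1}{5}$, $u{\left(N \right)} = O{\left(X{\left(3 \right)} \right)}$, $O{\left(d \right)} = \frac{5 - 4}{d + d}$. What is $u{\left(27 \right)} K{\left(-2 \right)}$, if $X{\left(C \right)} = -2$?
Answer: $- \frac{1}{20} \approx -0.05$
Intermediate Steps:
$O{\left(d \right)} = \frac{1}{2 d}$ ($O{\left(d \right)} = 1 \frac{1}{2 d} = \frac{1}{2 d}$)
$u{\left(N \right)} = - \frac{1}{4}$ ($u{\left(N \right)} = \frac{1}{2 \left(-2\right)} = \frac{1}{2} \left(- \frac{1}{2}\right) = - \frac{1}{4}$)
$K{\left(J \right)} = \frac{1}{5}$
$u{\left(27 \right)} K{\left(-2 \right)} = \left(- \frac{1}{4}\right) \frac{1}{5} = - \frac{1}{20}$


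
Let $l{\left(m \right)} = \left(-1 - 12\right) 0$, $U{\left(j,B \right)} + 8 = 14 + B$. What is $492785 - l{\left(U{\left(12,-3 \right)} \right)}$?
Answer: $492785$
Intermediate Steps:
$U{\left(j,B \right)} = 6 + B$ ($U{\left(j,B \right)} = -8 + \left(14 + B\right) = 6 + B$)
$l{\left(m \right)} = 0$ ($l{\left(m \right)} = \left(-13\right) 0 = 0$)
$492785 - l{\left(U{\left(12,-3 \right)} \right)} = 492785 - 0 = 492785 + 0 = 492785$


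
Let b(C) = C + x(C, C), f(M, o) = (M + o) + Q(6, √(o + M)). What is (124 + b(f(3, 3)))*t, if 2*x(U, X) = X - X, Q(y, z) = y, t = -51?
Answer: -6936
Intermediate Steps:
f(M, o) = 6 + M + o (f(M, o) = (M + o) + 6 = 6 + M + o)
x(U, X) = 0 (x(U, X) = (X - X)/2 = (½)*0 = 0)
b(C) = C (b(C) = C + 0 = C)
(124 + b(f(3, 3)))*t = (124 + (6 + 3 + 3))*(-51) = (124 + 12)*(-51) = 136*(-51) = -6936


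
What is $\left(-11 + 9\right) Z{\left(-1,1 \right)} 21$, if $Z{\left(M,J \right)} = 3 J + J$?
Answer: $-168$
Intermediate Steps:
$Z{\left(M,J \right)} = 4 J$
$\left(-11 + 9\right) Z{\left(-1,1 \right)} 21 = \left(-11 + 9\right) 4 \cdot 1 \cdot 21 = \left(-2\right) 4 \cdot 21 = \left(-8\right) 21 = -168$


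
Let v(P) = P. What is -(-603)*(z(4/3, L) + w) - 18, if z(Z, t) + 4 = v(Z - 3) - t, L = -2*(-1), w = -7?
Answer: -8862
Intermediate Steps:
L = 2
z(Z, t) = -7 + Z - t (z(Z, t) = -4 + ((Z - 3) - t) = -4 + ((-3 + Z) - t) = -4 + (-3 + Z - t) = -7 + Z - t)
-(-603)*(z(4/3, L) + w) - 18 = -(-603)*((-7 + 4/3 - 1*2) - 7) - 18 = -(-603)*((-7 + 4*(1/3) - 2) - 7) - 18 = -(-603)*((-7 + 4/3 - 2) - 7) - 18 = -(-603)*(-23/3 - 7) - 18 = -(-603)*(-44)/3 - 18 = -201*44 - 18 = -8844 - 18 = -8862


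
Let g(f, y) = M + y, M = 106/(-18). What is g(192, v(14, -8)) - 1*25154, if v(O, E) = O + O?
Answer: -226187/9 ≈ -25132.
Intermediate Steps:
v(O, E) = 2*O
M = -53/9 (M = 106*(-1/18) = -53/9 ≈ -5.8889)
g(f, y) = -53/9 + y
g(192, v(14, -8)) - 1*25154 = (-53/9 + 2*14) - 1*25154 = (-53/9 + 28) - 25154 = 199/9 - 25154 = -226187/9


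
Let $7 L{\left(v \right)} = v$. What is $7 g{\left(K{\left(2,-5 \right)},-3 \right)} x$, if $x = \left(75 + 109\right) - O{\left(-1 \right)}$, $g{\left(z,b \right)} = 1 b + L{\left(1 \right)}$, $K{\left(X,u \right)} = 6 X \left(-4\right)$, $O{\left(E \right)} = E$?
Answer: $-3700$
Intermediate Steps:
$K{\left(X,u \right)} = - 24 X$
$L{\left(v \right)} = \frac{v}{7}$
$g{\left(z,b \right)} = \frac{1}{7} + b$ ($g{\left(z,b \right)} = 1 b + \frac{1}{7} \cdot 1 = b + \frac{1}{7} = \frac{1}{7} + b$)
$x = 185$ ($x = \left(75 + 109\right) - -1 = 184 + 1 = 185$)
$7 g{\left(K{\left(2,-5 \right)},-3 \right)} x = 7 \left(\frac{1}{7} - 3\right) 185 = 7 \left(- \frac{20}{7}\right) 185 = \left(-20\right) 185 = -3700$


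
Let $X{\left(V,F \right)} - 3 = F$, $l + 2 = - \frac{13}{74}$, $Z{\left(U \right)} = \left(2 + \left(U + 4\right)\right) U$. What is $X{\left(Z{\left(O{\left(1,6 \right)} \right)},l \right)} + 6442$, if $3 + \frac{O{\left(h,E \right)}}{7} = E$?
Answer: $\frac{476769}{74} \approx 6442.8$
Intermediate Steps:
$O{\left(h,E \right)} = -21 + 7 E$
$Z{\left(U \right)} = U \left(6 + U\right)$ ($Z{\left(U \right)} = \left(2 + \left(4 + U\right)\right) U = \left(6 + U\right) U = U \left(6 + U\right)$)
$l = - \frac{161}{74}$ ($l = -2 - \frac{13}{74} = - \frac{161}{74} \approx -2.1757$)
$X{\left(V,F \right)} = 3 + F$
$X{\left(Z{\left(O{\left(1,6 \right)} \right)},l \right)} + 6442 = \left(3 - \frac{161}{74}\right) + 6442 = \frac{61}{74} + 6442 = \frac{476769}{74}$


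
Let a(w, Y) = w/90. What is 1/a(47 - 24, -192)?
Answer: 90/23 ≈ 3.9130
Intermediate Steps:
a(w, Y) = w/90 (a(w, Y) = w*(1/90) = w/90)
1/a(47 - 24, -192) = 1/((47 - 24)/90) = 1/((1/90)*23) = 1/(23/90) = 90/23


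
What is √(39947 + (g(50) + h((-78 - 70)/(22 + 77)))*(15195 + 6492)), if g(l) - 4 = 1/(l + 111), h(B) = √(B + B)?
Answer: √(397793876942 + 4122423998*I*√814)/1771 ≈ 359.92 + 52.094*I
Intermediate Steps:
h(B) = √2*√B (h(B) = √(2*B) = √2*√B)
g(l) = 4 + 1/(111 + l) (g(l) = 4 + 1/(l + 111) = 4 + 1/(111 + l))
√(39947 + (g(50) + h((-78 - 70)/(22 + 77)))*(15195 + 6492)) = √(39947 + ((445 + 4*50)/(111 + 50) + √2*√((-78 - 70)/(22 + 77)))*(15195 + 6492)) = √(39947 + ((445 + 200)/161 + √2*√(-148/99))*21687) = √(39947 + ((1/161)*645 + √2*√(-148*1/99))*21687) = √(39947 + (645/161 + √2*√(-148/99))*21687) = √(39947 + (645/161 + √2*(2*I*√407/33))*21687) = √(39947 + (645/161 + 2*I*√814/33)*21687) = √(39947 + (13988115/161 + 14458*I*√814/11)) = √(20419582/161 + 14458*I*√814/11)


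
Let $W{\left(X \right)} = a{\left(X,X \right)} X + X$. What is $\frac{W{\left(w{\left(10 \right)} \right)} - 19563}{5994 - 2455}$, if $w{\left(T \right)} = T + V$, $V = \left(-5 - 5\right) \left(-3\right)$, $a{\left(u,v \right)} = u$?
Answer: $- \frac{17923}{3539} \approx -5.0644$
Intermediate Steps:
$V = 30$ ($V = \left(-10\right) \left(-3\right) = 30$)
$w{\left(T \right)} = 30 + T$ ($w{\left(T \right)} = T + 30 = 30 + T$)
$W{\left(X \right)} = X + X^{2}$ ($W{\left(X \right)} = X X + X = X^{2} + X = X + X^{2}$)
$\frac{W{\left(w{\left(10 \right)} \right)} - 19563}{5994 - 2455} = \frac{\left(30 + 10\right) \left(1 + \left(30 + 10\right)\right) - 19563}{5994 - 2455} = \frac{40 \left(1 + 40\right) - 19563}{3539} = \left(40 \cdot 41 - 19563\right) \frac{1}{3539} = \left(1640 - 19563\right) \frac{1}{3539} = \left(-17923\right) \frac{1}{3539} = - \frac{17923}{3539}$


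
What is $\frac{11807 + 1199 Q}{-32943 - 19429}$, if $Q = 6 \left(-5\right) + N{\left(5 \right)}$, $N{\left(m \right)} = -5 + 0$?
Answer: $\frac{15079}{26186} \approx 0.57584$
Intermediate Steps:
$N{\left(m \right)} = -5$
$Q = -35$ ($Q = 6 \left(-5\right) - 5 = -30 - 5 = -35$)
$\frac{11807 + 1199 Q}{-32943 - 19429} = \frac{11807 + 1199 \left(-35\right)}{-32943 - 19429} = \frac{11807 - 41965}{-52372} = \left(-30158\right) \left(- \frac{1}{52372}\right) = \frac{15079}{26186}$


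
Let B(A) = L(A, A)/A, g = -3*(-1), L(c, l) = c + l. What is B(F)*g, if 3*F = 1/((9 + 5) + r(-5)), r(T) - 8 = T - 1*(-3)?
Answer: 6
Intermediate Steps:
r(T) = 11 + T (r(T) = 8 + (T - 1*(-3)) = 8 + (T + 3) = 8 + (3 + T) = 11 + T)
g = 3
F = 1/60 (F = 1/(3*((9 + 5) + (11 - 5))) = 1/(3*(14 + 6)) = (⅓)/20 = (⅓)*(1/20) = 1/60 ≈ 0.016667)
B(A) = 2 (B(A) = (A + A)/A = (2*A)/A = 2)
B(F)*g = 2*3 = 6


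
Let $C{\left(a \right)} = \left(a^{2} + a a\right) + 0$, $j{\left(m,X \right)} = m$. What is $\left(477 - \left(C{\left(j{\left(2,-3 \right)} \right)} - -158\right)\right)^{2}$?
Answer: $96721$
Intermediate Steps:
$C{\left(a \right)} = 2 a^{2}$ ($C{\left(a \right)} = \left(a^{2} + a^{2}\right) + 0 = 2 a^{2} + 0 = 2 a^{2}$)
$\left(477 - \left(C{\left(j{\left(2,-3 \right)} \right)} - -158\right)\right)^{2} = \left(477 - \left(2 \cdot 2^{2} - -158\right)\right)^{2} = \left(477 - \left(2 \cdot 4 + 158\right)\right)^{2} = \left(477 - \left(8 + 158\right)\right)^{2} = \left(477 - 166\right)^{2} = 311^{2} = 96721$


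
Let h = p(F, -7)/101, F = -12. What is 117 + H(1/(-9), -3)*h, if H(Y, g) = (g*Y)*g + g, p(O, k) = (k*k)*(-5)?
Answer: 12797/101 ≈ 126.70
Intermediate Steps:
p(O, k) = -5*k² (p(O, k) = k²*(-5) = -5*k²)
h = -245/101 (h = -5*(-7)²/101 = -5*49*(1/101) = -245*1/101 = -245/101 ≈ -2.4257)
H(Y, g) = g + Y*g² (H(Y, g) = (Y*g)*g + g = Y*g² + g = g + Y*g²)
117 + H(1/(-9), -3)*h = 117 - 3*(1 - 3/(-9))*(-245/101) = 117 - 3*(1 - ⅑*(-3))*(-245/101) = 117 - 3*(1 + ⅓)*(-245/101) = 117 - 3*4/3*(-245/101) = 117 - 4*(-245/101) = 117 + 980/101 = 12797/101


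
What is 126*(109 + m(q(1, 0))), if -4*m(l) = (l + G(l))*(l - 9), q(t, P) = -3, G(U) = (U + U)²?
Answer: 26208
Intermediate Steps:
G(U) = 4*U² (G(U) = (2*U)² = 4*U²)
m(l) = -(-9 + l)*(l + 4*l²)/4 (m(l) = -(l + 4*l²)*(l - 9)/4 = -(l + 4*l²)*(-9 + l)/4 = -(-9 + l)*(l + 4*l²)/4)
126*(109 + m(q(1, 0))) = 126*(109 + (¼)*(-3)*(9 - 4*(-3)² + 35*(-3))) = 126*(109 + (¼)*(-3)*(9 - 4*9 - 105)) = 126*(109 + (¼)*(-3)*(9 - 36 - 105)) = 126*(109 + (¼)*(-3)*(-132)) = 126*(109 + 99) = 126*208 = 26208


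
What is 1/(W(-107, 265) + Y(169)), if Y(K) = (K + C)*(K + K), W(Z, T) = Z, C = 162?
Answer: 1/111771 ≈ 8.9469e-6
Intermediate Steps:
Y(K) = 2*K*(162 + K) (Y(K) = (K + 162)*(K + K) = (162 + K)*(2*K) = 2*K*(162 + K))
1/(W(-107, 265) + Y(169)) = 1/(-107 + 2*169*(162 + 169)) = 1/(-107 + 2*169*331) = 1/(-107 + 111878) = 1/111771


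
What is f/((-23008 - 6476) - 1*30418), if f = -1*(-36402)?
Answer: -18201/29951 ≈ -0.60769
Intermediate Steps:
f = 36402
f/((-23008 - 6476) - 1*30418) = 36402/((-23008 - 6476) - 1*30418) = 36402/(-29484 - 30418) = 36402/(-59902) = 36402*(-1/59902) = -18201/29951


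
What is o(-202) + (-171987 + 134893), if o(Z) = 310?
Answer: -36784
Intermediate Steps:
o(-202) + (-171987 + 134893) = 310 + (-171987 + 134893) = 310 - 37094 = -36784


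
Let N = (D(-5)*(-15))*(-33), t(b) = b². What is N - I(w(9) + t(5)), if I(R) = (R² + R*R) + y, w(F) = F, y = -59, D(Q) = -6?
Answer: -5223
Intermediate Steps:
N = -2970 (N = -6*(-15)*(-33) = 90*(-33) = -2970)
I(R) = -59 + 2*R² (I(R) = (R² + R*R) - 59 = (R² + R²) - 59 = 2*R² - 59 = -59 + 2*R²)
N - I(w(9) + t(5)) = -2970 - (-59 + 2*(9 + 5²)²) = -2970 - (-59 + 2*(9 + 25)²) = -2970 - (-59 + 2*34²) = -2970 - (-59 + 2*1156) = -2970 - (-59 + 2312) = -2970 - 1*2253 = -2970 - 2253 = -5223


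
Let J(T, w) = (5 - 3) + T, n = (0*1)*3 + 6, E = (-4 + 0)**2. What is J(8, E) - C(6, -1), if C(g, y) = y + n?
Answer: 5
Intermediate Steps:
E = 16 (E = (-4)**2 = 16)
n = 6 (n = 0*3 + 6 = 0 + 6 = 6)
J(T, w) = 2 + T
C(g, y) = 6 + y (C(g, y) = y + 6 = 6 + y)
J(8, E) - C(6, -1) = (2 + 8) - (6 - 1) = 10 - 1*5 = 10 - 5 = 5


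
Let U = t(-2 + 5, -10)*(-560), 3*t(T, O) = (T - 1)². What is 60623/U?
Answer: -181869/2240 ≈ -81.192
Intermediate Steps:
t(T, O) = (-1 + T)²/3 (t(T, O) = (T - 1)²/3 = (-1 + T)²/3)
U = -2240/3 (U = ((-1 + (-2 + 5))²/3)*(-560) = ((-1 + 3)²/3)*(-560) = ((⅓)*2²)*(-560) = ((⅓)*4)*(-560) = (4/3)*(-560) = -2240/3 ≈ -746.67)
60623/U = 60623/(-2240/3) = 60623*(-3/2240) = -181869/2240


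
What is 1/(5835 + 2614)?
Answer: 1/8449 ≈ 0.00011836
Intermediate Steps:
1/(5835 + 2614) = 1/8449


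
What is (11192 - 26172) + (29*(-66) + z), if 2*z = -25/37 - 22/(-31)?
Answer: -38754797/2294 ≈ -16894.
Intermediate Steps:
z = 39/2294 (z = (-25/37 - 22/(-31))/2 = (-25*1/37 - 22*(-1/31))/2 = (-25/37 + 22/31)/2 = (½)*(39/1147) = 39/2294 ≈ 0.017001)
(11192 - 26172) + (29*(-66) + z) = (11192 - 26172) + (29*(-66) + 39/2294) = -14980 + (-1914 + 39/2294) = -14980 - 4390677/2294 = -38754797/2294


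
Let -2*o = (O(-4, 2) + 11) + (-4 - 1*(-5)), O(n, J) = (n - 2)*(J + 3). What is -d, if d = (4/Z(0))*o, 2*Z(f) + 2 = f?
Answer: 36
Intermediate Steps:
O(n, J) = (-2 + n)*(3 + J)
Z(f) = -1 + f/2
o = 9 (o = -(((-6 - 2*2 + 3*(-4) + 2*(-4)) + 11) + (-4 - 1*(-5)))/2 = -(((-6 - 4 - 12 - 8) + 11) + (-4 + 5))/2 = -((-30 + 11) + 1)/2 = -(-19 + 1)/2 = -½*(-18) = 9)
d = -36 (d = (4/(-1 + (½)*0))*9 = (4/(-1 + 0))*9 = (4/(-1))*9 = (4*(-1))*9 = -4*9 = -36)
-d = -1*(-36) = 36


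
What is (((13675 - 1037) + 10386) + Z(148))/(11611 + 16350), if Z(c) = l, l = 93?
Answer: 23117/27961 ≈ 0.82676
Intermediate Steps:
Z(c) = 93
(((13675 - 1037) + 10386) + Z(148))/(11611 + 16350) = (((13675 - 1037) + 10386) + 93)/(11611 + 16350) = ((12638 + 10386) + 93)/27961 = (23024 + 93)*(1/27961) = 23117*(1/27961) = 23117/27961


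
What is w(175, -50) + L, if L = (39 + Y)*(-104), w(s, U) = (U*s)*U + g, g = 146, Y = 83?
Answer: 424958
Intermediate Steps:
w(s, U) = 146 + s*U**2 (w(s, U) = (U*s)*U + 146 = s*U**2 + 146 = 146 + s*U**2)
L = -12688 (L = (39 + 83)*(-104) = 122*(-104) = -12688)
w(175, -50) + L = (146 + 175*(-50)**2) - 12688 = (146 + 175*2500) - 12688 = (146 + 437500) - 12688 = 437646 - 12688 = 424958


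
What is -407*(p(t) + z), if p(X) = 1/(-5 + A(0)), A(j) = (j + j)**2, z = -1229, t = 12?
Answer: 2501422/5 ≈ 5.0028e+5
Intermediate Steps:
A(j) = 4*j**2 (A(j) = (2*j)**2 = 4*j**2)
p(X) = -1/5 (p(X) = 1/(-5 + 4*0**2) = 1/(-5 + 4*0) = 1/(-5 + 0) = 1/(-5) = -1/5)
-407*(p(t) + z) = -407*(-1/5 - 1229) = -407*(-6146/5) = 2501422/5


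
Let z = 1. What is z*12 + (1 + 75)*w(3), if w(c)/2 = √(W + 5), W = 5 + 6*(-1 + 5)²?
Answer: 12 + 152*√106 ≈ 1576.9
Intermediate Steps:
W = 101 (W = 5 + 6*4² = 5 + 6*16 = 5 + 96 = 101)
w(c) = 2*√106 (w(c) = 2*√(101 + 5) = 2*√106)
z*12 + (1 + 75)*w(3) = 1*12 + (1 + 75)*(2*√106) = 12 + 76*(2*√106) = 12 + 152*√106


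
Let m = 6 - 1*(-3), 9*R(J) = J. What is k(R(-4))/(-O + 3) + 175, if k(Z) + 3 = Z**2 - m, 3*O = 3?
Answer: 13697/81 ≈ 169.10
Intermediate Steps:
O = 1 (O = (1/3)*3 = 1)
R(J) = J/9
m = 9 (m = 6 + 3 = 9)
k(Z) = -12 + Z**2 (k(Z) = -3 + (Z**2 - 1*9) = -3 + (Z**2 - 9) = -3 + (-9 + Z**2) = -12 + Z**2)
k(R(-4))/(-O + 3) + 175 = (-12 + ((1/9)*(-4))**2)/(-1*1 + 3) + 175 = (-12 + (-4/9)**2)/(-1 + 3) + 175 = (-12 + 16/81)/2 + 175 = -956/81*1/2 + 175 = -478/81 + 175 = 13697/81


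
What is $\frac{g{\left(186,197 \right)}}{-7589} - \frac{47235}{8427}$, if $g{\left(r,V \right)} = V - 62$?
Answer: $- \frac{119868020}{21317501} \approx -5.623$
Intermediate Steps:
$g{\left(r,V \right)} = -62 + V$
$\frac{g{\left(186,197 \right)}}{-7589} - \frac{47235}{8427} = \frac{-62 + 197}{-7589} - \frac{47235}{8427} = 135 \left(- \frac{1}{7589}\right) - \frac{15745}{2809} = - \frac{135}{7589} - \frac{15745}{2809} = - \frac{119868020}{21317501}$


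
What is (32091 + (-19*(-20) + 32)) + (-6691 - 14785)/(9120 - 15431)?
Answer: 205147909/6311 ≈ 32506.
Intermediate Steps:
(32091 + (-19*(-20) + 32)) + (-6691 - 14785)/(9120 - 15431) = (32091 + (380 + 32)) - 21476/(-6311) = (32091 + 412) - 21476*(-1/6311) = 32503 + 21476/6311 = 205147909/6311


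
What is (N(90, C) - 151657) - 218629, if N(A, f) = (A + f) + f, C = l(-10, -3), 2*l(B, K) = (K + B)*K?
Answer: -370157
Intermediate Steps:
l(B, K) = K*(B + K)/2 (l(B, K) = ((K + B)*K)/2 = ((B + K)*K)/2 = (K*(B + K))/2 = K*(B + K)/2)
C = 39/2 (C = (½)*(-3)*(-10 - 3) = (½)*(-3)*(-13) = 39/2 ≈ 19.500)
N(A, f) = A + 2*f
(N(90, C) - 151657) - 218629 = ((90 + 2*(39/2)) - 151657) - 218629 = ((90 + 39) - 151657) - 218629 = (129 - 151657) - 218629 = -151528 - 218629 = -370157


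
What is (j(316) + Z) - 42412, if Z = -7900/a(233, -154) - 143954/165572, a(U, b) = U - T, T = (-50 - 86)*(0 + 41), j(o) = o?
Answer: -20245201603697/480903874 ≈ -42098.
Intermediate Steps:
T = -5576 (T = -136*41 = -5576)
a(U, b) = 5576 + U (a(U, b) = U - 1*(-5576) = U + 5576 = 5576 + U)
Z = -1072123793/480903874 (Z = -7900/(5576 + 233) - 143954/165572 = -7900/5809 - 143954*1/165572 = -7900*1/5809 - 71977/82786 = -7900/5809 - 71977/82786 = -1072123793/480903874 ≈ -2.2294)
(j(316) + Z) - 42412 = (316 - 1072123793/480903874) - 42412 = 150893500391/480903874 - 42412 = -20245201603697/480903874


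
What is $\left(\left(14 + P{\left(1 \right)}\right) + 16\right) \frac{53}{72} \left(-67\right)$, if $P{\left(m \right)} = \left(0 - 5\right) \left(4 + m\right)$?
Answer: $- \frac{17755}{72} \approx -246.6$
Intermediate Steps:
$P{\left(m \right)} = -20 - 5 m$ ($P{\left(m \right)} = - 5 \left(4 + m\right) = -20 - 5 m$)
$\left(\left(14 + P{\left(1 \right)}\right) + 16\right) \frac{53}{72} \left(-67\right) = \left(\left(14 - 25\right) + 16\right) \frac{53}{72} \left(-67\right) = \left(-11 + 16\right) \frac{53}{72} \left(-67\right) = 5 \cdot \frac{53}{72} \left(-67\right) = \frac{265}{72} \left(-67\right) = - \frac{17755}{72}$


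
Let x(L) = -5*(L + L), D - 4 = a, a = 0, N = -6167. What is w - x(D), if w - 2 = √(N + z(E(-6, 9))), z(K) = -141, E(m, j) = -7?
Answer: 42 + 2*I*√1577 ≈ 42.0 + 79.423*I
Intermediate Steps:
w = 2 + 2*I*√1577 (w = 2 + √(-6167 - 141) = 2 + √(-6308) = 2 + 2*I*√1577 ≈ 2.0 + 79.423*I)
D = 4 (D = 4 + 0 = 4)
x(L) = -10*L
w - x(D) = (2 + 2*I*√1577) - (-10)*4 = (2 + 2*I*√1577) - 1*(-40) = (2 + 2*I*√1577) + 40 = 42 + 2*I*√1577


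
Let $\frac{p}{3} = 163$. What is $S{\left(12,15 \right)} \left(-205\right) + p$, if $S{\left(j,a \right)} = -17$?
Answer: $3974$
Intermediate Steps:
$p = 489$ ($p = 3 \cdot 163 = 489$)
$S{\left(12,15 \right)} \left(-205\right) + p = \left(-17\right) \left(-205\right) + 489 = 3485 + 489 = 3974$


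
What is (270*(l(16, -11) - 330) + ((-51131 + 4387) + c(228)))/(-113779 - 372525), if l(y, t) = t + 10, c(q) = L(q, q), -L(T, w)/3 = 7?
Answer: 136135/486304 ≈ 0.27994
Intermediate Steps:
L(T, w) = -21 (L(T, w) = -3*7 = -21)
c(q) = -21
l(y, t) = 10 + t
(270*(l(16, -11) - 330) + ((-51131 + 4387) + c(228)))/(-113779 - 372525) = (270*((10 - 11) - 330) + ((-51131 + 4387) - 21))/(-113779 - 372525) = (270*(-1 - 330) + (-46744 - 21))/(-486304) = (270*(-331) - 46765)*(-1/486304) = (-89370 - 46765)*(-1/486304) = -136135*(-1/486304) = 136135/486304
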